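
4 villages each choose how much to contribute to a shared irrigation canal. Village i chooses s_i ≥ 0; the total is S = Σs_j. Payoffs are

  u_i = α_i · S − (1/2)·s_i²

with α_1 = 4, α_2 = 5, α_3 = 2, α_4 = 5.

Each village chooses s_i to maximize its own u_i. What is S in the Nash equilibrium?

16

Village i's FOC: ∂u_i/∂s_i = α_i − s_i = 0, so s_i* = α_i.
NE contributions = (4, 5, 2, 5); S = 16.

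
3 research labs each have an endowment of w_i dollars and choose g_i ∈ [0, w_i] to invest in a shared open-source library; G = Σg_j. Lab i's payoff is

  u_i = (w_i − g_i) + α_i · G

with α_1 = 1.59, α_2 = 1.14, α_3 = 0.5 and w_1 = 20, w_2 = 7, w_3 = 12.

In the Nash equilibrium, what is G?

∂u_i/∂g_i = α_i − 1, so lab i contributes w_i if α_i > 1, else 0.
α_i > 1 for i ∈ {1, 2}; NE contributions (20, 7, 0), G = 27.

27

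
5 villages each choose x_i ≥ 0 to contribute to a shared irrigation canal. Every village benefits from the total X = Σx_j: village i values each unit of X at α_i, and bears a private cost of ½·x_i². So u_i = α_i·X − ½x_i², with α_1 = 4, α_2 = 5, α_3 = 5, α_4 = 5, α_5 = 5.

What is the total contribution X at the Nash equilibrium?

24

Village i's FOC: ∂u_i/∂x_i = α_i − x_i = 0, so x_i* = α_i.
NE contributions = (4, 5, 5, 5, 5); X = 24.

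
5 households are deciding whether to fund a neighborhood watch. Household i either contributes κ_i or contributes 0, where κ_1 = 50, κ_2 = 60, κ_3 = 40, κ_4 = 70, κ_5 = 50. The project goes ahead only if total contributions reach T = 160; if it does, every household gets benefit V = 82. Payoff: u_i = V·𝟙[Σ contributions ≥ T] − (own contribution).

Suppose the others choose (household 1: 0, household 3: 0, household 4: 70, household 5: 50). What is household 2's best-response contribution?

60

Others' total = 120. Contributing 60 brings total to 180 ≥ 160: gain V − κ_2 = 22.
Best response: 60.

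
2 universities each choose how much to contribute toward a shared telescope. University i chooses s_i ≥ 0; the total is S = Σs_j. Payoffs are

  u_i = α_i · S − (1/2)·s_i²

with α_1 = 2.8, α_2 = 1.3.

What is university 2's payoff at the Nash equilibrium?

4.485

University i's FOC: ∂u_i/∂s_i = α_i − s_i = 0, so s_i* = α_i.
NE contributions = (2.8, 1.3); S = 4.1.
u_2 = α_2·S − ½·(s_2)² = 1.3·4.1 − ½·1.3² = 4.485.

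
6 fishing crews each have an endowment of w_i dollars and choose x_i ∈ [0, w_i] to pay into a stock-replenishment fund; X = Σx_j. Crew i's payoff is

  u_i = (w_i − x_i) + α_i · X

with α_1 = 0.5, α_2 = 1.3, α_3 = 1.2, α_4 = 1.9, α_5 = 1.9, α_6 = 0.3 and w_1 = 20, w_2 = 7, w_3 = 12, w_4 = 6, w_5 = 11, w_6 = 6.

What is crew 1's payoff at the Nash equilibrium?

∂u_i/∂x_i = α_i − 1, so crew i contributes w_i if α_i > 1, else 0.
α_i > 1 for i ∈ {2, 3, 4, 5}; NE contributions (0, 7, 12, 6, 11, 0), X = 36.
u_1 = (20 − 0) + 0.5·36 = 38.

38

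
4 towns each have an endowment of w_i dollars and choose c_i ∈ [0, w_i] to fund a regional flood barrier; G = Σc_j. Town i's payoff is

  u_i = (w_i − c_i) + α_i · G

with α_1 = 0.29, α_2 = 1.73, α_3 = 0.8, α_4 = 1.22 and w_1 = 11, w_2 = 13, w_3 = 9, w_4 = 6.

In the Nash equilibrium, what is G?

19

∂u_i/∂c_i = α_i − 1, so town i contributes w_i if α_i > 1, else 0.
α_i > 1 for i ∈ {2, 4}; NE contributions (0, 13, 0, 6), G = 19.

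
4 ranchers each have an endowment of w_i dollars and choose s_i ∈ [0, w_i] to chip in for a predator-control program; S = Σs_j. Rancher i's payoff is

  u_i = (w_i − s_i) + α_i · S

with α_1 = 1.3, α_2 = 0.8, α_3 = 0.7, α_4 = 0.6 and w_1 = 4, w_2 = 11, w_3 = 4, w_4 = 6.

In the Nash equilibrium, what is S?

4

∂u_i/∂s_i = α_i − 1, so rancher i contributes w_i if α_i > 1, else 0.
α_i > 1 for i ∈ {1}; NE contributions (4, 0, 0, 0), S = 4.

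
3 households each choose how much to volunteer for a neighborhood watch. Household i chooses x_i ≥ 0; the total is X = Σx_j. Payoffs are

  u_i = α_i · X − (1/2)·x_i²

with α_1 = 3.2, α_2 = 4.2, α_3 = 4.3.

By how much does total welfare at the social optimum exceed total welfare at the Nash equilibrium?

91.63

Household i's FOC: ∂u_i/∂x_i = α_i − x_i = 0, so x_i* = α_i.
NE contributions = (3.2, 4.2, 4.3); X = 11.7.
W^NE = (Σα)·X − ½Σα_i² = 11.7² − ½·46.37 = 113.705.
Planner sets x_i = Σα_j = 11.7 for every i, so X^SO = 3·11.7 = 35.1.
W^SO = (Σα)·X^SO − ½·3·(Σα)² = (3/2)·11.7² = 205.335.
Deadweight loss = W^SO − W^NE = 91.63.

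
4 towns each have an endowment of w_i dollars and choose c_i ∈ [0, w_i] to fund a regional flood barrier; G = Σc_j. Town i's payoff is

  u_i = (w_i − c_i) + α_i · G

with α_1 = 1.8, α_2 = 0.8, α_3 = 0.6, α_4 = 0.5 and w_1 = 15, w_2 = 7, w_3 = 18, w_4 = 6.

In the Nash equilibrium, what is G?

15

∂u_i/∂c_i = α_i − 1, so town i contributes w_i if α_i > 1, else 0.
α_i > 1 for i ∈ {1}; NE contributions (15, 0, 0, 0), G = 15.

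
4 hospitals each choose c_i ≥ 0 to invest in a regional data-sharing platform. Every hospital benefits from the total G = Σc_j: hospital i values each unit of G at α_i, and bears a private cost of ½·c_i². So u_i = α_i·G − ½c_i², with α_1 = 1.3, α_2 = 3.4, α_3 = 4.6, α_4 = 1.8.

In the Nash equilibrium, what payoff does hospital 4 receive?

18.36

Hospital i's FOC: ∂u_i/∂c_i = α_i − c_i = 0, so c_i* = α_i.
NE contributions = (1.3, 3.4, 4.6, 1.8); G = 11.1.
u_4 = α_4·G − ½·(c_4)² = 1.8·11.1 − ½·1.8² = 18.36.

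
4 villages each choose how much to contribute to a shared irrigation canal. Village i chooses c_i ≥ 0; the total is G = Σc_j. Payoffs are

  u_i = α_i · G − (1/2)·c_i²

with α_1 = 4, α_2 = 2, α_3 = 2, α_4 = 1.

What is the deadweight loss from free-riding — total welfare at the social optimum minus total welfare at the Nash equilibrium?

Village i's FOC: ∂u_i/∂c_i = α_i − c_i = 0, so c_i* = α_i.
NE contributions = (4, 2, 2, 1); G = 9.
W^NE = (Σα)·G − ½Σα_i² = 9² − ½·25 = 68.5.
Planner sets c_i = Σα_j = 9 for every i, so G^SO = 4·9 = 36.
W^SO = (Σα)·G^SO − ½·4·(Σα)² = (4/2)·9² = 162.
Deadweight loss = W^SO − W^NE = 93.5.

93.5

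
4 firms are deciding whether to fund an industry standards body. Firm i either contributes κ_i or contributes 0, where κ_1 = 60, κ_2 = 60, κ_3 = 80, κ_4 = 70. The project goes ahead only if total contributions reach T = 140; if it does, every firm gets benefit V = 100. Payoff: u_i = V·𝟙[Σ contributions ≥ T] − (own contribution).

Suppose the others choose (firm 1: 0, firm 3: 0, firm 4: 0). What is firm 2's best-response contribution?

Others' total = 0. Even contributing 60 gives 60 < 140: no benefit either way.
Best response: 0.

0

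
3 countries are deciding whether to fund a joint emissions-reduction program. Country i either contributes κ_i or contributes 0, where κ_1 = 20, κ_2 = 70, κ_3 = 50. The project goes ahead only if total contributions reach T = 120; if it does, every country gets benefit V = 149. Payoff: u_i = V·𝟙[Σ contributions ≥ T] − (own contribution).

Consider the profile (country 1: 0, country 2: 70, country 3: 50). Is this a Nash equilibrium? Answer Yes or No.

Total = 120 ≥ 120: provided.
Country 1 (pledges 0, payoff 149): pledging 20 → total 140, payoff 129. No gain.
Country 2 (pledges 70, payoff 79): dropping to 0 → total 50, payoff 0. No gain.
Country 3 (pledges 50, payoff 99): dropping to 0 → total 70, payoff 0. No gain.

Yes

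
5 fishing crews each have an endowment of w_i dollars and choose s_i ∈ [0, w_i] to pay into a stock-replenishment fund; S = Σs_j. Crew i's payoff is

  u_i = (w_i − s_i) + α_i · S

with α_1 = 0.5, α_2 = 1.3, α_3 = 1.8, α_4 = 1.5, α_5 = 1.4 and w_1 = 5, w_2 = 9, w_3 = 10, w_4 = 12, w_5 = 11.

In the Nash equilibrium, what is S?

42

∂u_i/∂s_i = α_i − 1, so crew i contributes w_i if α_i > 1, else 0.
α_i > 1 for i ∈ {2, 3, 4, 5}; NE contributions (0, 9, 10, 12, 11), S = 42.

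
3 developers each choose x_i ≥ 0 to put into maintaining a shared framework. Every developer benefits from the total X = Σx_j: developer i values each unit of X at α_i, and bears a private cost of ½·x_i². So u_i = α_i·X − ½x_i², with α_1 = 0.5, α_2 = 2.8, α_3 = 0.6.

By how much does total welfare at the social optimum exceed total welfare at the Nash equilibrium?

11.83

Developer i's FOC: ∂u_i/∂x_i = α_i − x_i = 0, so x_i* = α_i.
NE contributions = (0.5, 2.8, 0.6); X = 3.9.
W^NE = (Σα)·X − ½Σα_i² = 3.9² − ½·8.45 = 10.985.
Planner sets x_i = Σα_j = 3.9 for every i, so X^SO = 3·3.9 = 11.7.
W^SO = (Σα)·X^SO − ½·3·(Σα)² = (3/2)·3.9² = 22.815.
Deadweight loss = W^SO − W^NE = 11.83.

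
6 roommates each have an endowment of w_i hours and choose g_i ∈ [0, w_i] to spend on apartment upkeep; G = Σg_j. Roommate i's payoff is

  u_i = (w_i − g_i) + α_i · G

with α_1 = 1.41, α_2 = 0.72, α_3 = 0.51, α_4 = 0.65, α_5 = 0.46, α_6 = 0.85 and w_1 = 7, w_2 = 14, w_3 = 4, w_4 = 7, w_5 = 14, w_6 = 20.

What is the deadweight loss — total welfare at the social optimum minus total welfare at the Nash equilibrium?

∂u_i/∂g_i = α_i − 1, so roommate i contributes w_i if α_i > 1, else 0.
α_i > 1 for i ∈ {1}; NE contributions (7, 0, 0, 0, 0, 0), G = 7.
W^NE = Σw_i − G^NE + (Σα_i)·G^NE = 66 + 3.6·7 = 91.2.
Planner: ∂(Σu_j)/∂g_i = Σα_j − 1 = 3.6 > 0, so everyone contributes w_i; G^SO = 66, W^SO = 66 + 3.6·66 = 303.6.
Deadweight loss = 212.4.

212.4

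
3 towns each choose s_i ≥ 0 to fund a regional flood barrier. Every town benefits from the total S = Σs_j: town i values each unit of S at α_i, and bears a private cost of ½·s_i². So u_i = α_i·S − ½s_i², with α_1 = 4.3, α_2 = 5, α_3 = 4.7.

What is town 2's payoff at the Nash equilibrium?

Town i's FOC: ∂u_i/∂s_i = α_i − s_i = 0, so s_i* = α_i.
NE contributions = (4.3, 5, 4.7); S = 14.
u_2 = α_2·S − ½·(s_2)² = 5·14 − ½·5² = 57.5.

57.5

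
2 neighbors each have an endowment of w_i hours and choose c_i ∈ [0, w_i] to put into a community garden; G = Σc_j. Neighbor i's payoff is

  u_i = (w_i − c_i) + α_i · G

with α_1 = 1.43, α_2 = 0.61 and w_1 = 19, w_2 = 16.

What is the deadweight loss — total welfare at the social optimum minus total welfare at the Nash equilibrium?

∂u_i/∂c_i = α_i − 1, so neighbor i contributes w_i if α_i > 1, else 0.
α_i > 1 for i ∈ {1}; NE contributions (19, 0), G = 19.
W^NE = Σw_i − G^NE + (Σα_i)·G^NE = 35 + 1.04·19 = 54.76.
Planner: ∂(Σu_j)/∂c_i = Σα_j − 1 = 1.04 > 0, so everyone contributes w_i; G^SO = 35, W^SO = 35 + 1.04·35 = 71.4.
Deadweight loss = 16.64.

16.64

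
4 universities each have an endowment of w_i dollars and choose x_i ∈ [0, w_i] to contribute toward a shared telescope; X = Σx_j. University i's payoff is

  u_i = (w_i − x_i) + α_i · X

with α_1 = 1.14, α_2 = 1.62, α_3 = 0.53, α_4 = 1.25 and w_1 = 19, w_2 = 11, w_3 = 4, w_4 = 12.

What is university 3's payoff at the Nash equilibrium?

26.26

∂u_i/∂x_i = α_i − 1, so university i contributes w_i if α_i > 1, else 0.
α_i > 1 for i ∈ {1, 2, 4}; NE contributions (19, 11, 0, 12), X = 42.
u_3 = (4 − 0) + 0.53·42 = 26.26.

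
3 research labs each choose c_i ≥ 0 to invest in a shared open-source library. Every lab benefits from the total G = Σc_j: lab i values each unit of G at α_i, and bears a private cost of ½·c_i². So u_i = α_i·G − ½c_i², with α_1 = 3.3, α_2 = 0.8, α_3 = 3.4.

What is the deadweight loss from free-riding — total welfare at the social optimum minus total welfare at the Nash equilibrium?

39.67

Lab i's FOC: ∂u_i/∂c_i = α_i − c_i = 0, so c_i* = α_i.
NE contributions = (3.3, 0.8, 3.4); G = 7.5.
W^NE = (Σα)·G − ½Σα_i² = 7.5² − ½·23.09 = 44.705.
Planner sets c_i = Σα_j = 7.5 for every i, so G^SO = 3·7.5 = 22.5.
W^SO = (Σα)·G^SO − ½·3·(Σα)² = (3/2)·7.5² = 84.375.
Deadweight loss = W^SO − W^NE = 39.67.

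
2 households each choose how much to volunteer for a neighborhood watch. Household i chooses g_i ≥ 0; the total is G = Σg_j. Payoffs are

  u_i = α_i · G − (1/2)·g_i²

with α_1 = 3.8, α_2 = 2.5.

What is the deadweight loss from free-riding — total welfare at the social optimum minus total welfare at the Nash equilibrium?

Household i's FOC: ∂u_i/∂g_i = α_i − g_i = 0, so g_i* = α_i.
NE contributions = (3.8, 2.5); G = 6.3.
W^NE = (Σα)·G − ½Σα_i² = 6.3² − ½·20.69 = 29.345.
Planner sets g_i = Σα_j = 6.3 for every i, so G^SO = 2·6.3 = 12.6.
W^SO = (Σα)·G^SO − ½·2·(Σα)² = (2/2)·6.3² = 39.69.
Deadweight loss = W^SO − W^NE = 10.345.

10.345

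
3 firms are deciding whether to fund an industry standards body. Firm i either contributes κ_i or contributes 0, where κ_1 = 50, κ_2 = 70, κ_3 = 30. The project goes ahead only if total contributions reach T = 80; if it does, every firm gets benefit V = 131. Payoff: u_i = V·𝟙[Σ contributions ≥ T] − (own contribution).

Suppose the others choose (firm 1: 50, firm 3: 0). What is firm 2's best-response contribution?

70

Others' total = 50. Contributing 70 brings total to 120 ≥ 80: gain V − κ_2 = 61.
Best response: 70.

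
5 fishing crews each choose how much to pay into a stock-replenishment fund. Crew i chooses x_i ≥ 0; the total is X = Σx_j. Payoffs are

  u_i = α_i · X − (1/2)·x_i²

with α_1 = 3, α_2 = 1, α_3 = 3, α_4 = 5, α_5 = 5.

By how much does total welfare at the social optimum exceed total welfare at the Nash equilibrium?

Crew i's FOC: ∂u_i/∂x_i = α_i − x_i = 0, so x_i* = α_i.
NE contributions = (3, 1, 3, 5, 5); X = 17.
W^NE = (Σα)·X − ½Σα_i² = 17² − ½·69 = 254.5.
Planner sets x_i = Σα_j = 17 for every i, so X^SO = 5·17 = 85.
W^SO = (Σα)·X^SO − ½·5·(Σα)² = (5/2)·17² = 722.5.
Deadweight loss = W^SO − W^NE = 468.

468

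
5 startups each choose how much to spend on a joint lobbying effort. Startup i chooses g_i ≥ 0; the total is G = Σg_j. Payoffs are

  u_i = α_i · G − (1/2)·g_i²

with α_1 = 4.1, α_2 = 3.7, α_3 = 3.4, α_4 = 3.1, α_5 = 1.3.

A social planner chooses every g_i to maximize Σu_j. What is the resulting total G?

Planner FOC: ∂(Σu_j)/∂g_i = (Σα_j) − g_i = 0, so g_i^SO = Σα_j = 15.6 for every i; G^SO = 78.

78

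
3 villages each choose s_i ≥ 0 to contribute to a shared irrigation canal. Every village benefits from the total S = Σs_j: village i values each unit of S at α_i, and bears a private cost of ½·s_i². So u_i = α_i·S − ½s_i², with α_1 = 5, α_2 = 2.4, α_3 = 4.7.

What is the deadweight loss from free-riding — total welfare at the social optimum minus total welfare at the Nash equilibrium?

Village i's FOC: ∂u_i/∂s_i = α_i − s_i = 0, so s_i* = α_i.
NE contributions = (5, 2.4, 4.7); S = 12.1.
W^NE = (Σα)·S − ½Σα_i² = 12.1² − ½·52.85 = 119.985.
Planner sets s_i = Σα_j = 12.1 for every i, so S^SO = 3·12.1 = 36.3.
W^SO = (Σα)·S^SO − ½·3·(Σα)² = (3/2)·12.1² = 219.615.
Deadweight loss = W^SO − W^NE = 99.63.

99.63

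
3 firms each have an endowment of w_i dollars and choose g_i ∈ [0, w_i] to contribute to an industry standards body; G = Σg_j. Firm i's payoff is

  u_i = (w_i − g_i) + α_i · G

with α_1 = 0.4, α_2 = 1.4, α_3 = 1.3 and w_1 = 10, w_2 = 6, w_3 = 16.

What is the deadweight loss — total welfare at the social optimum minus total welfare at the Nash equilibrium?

21

∂u_i/∂g_i = α_i − 1, so firm i contributes w_i if α_i > 1, else 0.
α_i > 1 for i ∈ {2, 3}; NE contributions (0, 6, 16), G = 22.
W^NE = Σw_i − G^NE + (Σα_i)·G^NE = 32 + 2.1·22 = 78.2.
Planner: ∂(Σu_j)/∂g_i = Σα_j − 1 = 2.1 > 0, so everyone contributes w_i; G^SO = 32, W^SO = 32 + 2.1·32 = 99.2.
Deadweight loss = 21.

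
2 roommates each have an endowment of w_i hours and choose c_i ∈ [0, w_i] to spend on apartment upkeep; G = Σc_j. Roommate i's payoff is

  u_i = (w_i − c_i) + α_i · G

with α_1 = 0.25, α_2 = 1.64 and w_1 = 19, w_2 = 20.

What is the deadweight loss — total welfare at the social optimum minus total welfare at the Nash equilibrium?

16.91

∂u_i/∂c_i = α_i − 1, so roommate i contributes w_i if α_i > 1, else 0.
α_i > 1 for i ∈ {2}; NE contributions (0, 20), G = 20.
W^NE = Σw_i − G^NE + (Σα_i)·G^NE = 39 + 0.89·20 = 56.8.
Planner: ∂(Σu_j)/∂c_i = Σα_j − 1 = 0.89 > 0, so everyone contributes w_i; G^SO = 39, W^SO = 39 + 0.89·39 = 73.71.
Deadweight loss = 16.91.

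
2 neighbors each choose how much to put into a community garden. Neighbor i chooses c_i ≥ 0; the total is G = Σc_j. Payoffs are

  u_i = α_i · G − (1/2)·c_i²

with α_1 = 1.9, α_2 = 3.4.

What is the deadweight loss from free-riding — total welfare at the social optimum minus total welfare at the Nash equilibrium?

7.585

Neighbor i's FOC: ∂u_i/∂c_i = α_i − c_i = 0, so c_i* = α_i.
NE contributions = (1.9, 3.4); G = 5.3.
W^NE = (Σα)·G − ½Σα_i² = 5.3² − ½·15.17 = 20.505.
Planner sets c_i = Σα_j = 5.3 for every i, so G^SO = 2·5.3 = 10.6.
W^SO = (Σα)·G^SO − ½·2·(Σα)² = (2/2)·5.3² = 28.09.
Deadweight loss = W^SO − W^NE = 7.585.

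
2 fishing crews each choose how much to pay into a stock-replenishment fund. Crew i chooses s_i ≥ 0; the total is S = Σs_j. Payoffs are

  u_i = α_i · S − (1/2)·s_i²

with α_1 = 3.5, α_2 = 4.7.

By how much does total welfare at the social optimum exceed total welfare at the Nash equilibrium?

Crew i's FOC: ∂u_i/∂s_i = α_i − s_i = 0, so s_i* = α_i.
NE contributions = (3.5, 4.7); S = 8.2.
W^NE = (Σα)·S − ½Σα_i² = 8.2² − ½·34.34 = 50.07.
Planner sets s_i = Σα_j = 8.2 for every i, so S^SO = 2·8.2 = 16.4.
W^SO = (Σα)·S^SO − ½·2·(Σα)² = (2/2)·8.2² = 67.24.
Deadweight loss = W^SO − W^NE = 17.17.

17.17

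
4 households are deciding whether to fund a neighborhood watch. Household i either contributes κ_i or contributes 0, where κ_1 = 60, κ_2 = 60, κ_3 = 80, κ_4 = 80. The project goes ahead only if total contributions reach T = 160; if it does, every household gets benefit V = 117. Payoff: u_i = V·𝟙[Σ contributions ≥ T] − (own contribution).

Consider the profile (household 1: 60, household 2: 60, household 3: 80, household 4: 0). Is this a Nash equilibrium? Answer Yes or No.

Total = 200 ≥ 160: provided.
Household 1 (pledges 60, payoff 57): dropping to 0 → total 140, payoff 0. No gain.
Household 2 (pledges 60, payoff 57): dropping to 0 → total 140, payoff 0. No gain.
Household 3 (pledges 80, payoff 37): dropping to 0 → total 120, payoff 0. No gain.
Household 4 (pledges 0, payoff 117): pledging 80 → total 280, payoff 37. No gain.

Yes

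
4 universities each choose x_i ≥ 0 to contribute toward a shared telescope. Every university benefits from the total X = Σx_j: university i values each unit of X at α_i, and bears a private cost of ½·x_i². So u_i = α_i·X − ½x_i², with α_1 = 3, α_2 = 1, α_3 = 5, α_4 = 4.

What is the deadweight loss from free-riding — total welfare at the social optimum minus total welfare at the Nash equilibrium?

University i's FOC: ∂u_i/∂x_i = α_i − x_i = 0, so x_i* = α_i.
NE contributions = (3, 1, 5, 4); X = 13.
W^NE = (Σα)·X − ½Σα_i² = 13² − ½·51 = 143.5.
Planner sets x_i = Σα_j = 13 for every i, so X^SO = 4·13 = 52.
W^SO = (Σα)·X^SO − ½·4·(Σα)² = (4/2)·13² = 338.
Deadweight loss = W^SO − W^NE = 194.5.

194.5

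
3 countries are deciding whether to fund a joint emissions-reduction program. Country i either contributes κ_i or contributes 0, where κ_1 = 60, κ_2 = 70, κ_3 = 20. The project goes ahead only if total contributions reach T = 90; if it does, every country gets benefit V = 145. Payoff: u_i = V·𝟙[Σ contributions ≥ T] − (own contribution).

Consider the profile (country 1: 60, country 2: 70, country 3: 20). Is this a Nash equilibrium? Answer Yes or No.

No

Total = 150 ≥ 90: provided.
Country 1 (pledges 60, payoff 85): dropping to 0 → total 90, payoff 145. Profitable deviation.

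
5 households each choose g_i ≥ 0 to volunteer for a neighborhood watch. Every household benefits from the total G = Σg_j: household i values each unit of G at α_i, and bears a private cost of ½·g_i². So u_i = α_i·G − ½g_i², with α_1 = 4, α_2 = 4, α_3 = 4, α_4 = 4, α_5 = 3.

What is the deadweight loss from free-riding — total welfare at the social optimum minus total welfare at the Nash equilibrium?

578

Household i's FOC: ∂u_i/∂g_i = α_i − g_i = 0, so g_i* = α_i.
NE contributions = (4, 4, 4, 4, 3); G = 19.
W^NE = (Σα)·G − ½Σα_i² = 19² − ½·73 = 324.5.
Planner sets g_i = Σα_j = 19 for every i, so G^SO = 5·19 = 95.
W^SO = (Σα)·G^SO − ½·5·(Σα)² = (5/2)·19² = 902.5.
Deadweight loss = W^SO − W^NE = 578.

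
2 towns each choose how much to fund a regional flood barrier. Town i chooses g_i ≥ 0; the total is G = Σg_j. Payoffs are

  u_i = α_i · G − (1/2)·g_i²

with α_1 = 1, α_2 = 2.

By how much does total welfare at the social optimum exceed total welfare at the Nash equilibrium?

Town i's FOC: ∂u_i/∂g_i = α_i − g_i = 0, so g_i* = α_i.
NE contributions = (1, 2); G = 3.
W^NE = (Σα)·G − ½Σα_i² = 3² − ½·5 = 6.5.
Planner sets g_i = Σα_j = 3 for every i, so G^SO = 2·3 = 6.
W^SO = (Σα)·G^SO − ½·2·(Σα)² = (2/2)·3² = 9.
Deadweight loss = W^SO − W^NE = 2.5.

2.5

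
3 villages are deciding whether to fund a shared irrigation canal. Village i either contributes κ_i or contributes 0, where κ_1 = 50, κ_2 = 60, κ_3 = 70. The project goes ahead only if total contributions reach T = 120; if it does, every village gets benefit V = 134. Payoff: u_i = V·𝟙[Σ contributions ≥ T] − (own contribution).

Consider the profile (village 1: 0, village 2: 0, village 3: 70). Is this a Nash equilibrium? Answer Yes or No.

No

Total = 70 < 120: not provided.
Village 1 (pledges 0, payoff 0): pledging 50 → total 120, payoff 84. Profitable deviation.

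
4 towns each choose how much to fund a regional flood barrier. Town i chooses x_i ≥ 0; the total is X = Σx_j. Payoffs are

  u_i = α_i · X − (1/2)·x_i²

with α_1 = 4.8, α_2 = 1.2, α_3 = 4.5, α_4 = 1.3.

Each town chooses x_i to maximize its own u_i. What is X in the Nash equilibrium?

11.8

Town i's FOC: ∂u_i/∂x_i = α_i − x_i = 0, so x_i* = α_i.
NE contributions = (4.8, 1.2, 4.5, 1.3); X = 11.8.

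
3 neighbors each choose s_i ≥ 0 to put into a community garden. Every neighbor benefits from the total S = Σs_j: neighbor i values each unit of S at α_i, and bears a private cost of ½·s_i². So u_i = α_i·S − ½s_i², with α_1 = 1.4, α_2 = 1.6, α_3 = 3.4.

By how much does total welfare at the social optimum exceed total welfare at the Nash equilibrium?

Neighbor i's FOC: ∂u_i/∂s_i = α_i − s_i = 0, so s_i* = α_i.
NE contributions = (1.4, 1.6, 3.4); S = 6.4.
W^NE = (Σα)·S − ½Σα_i² = 6.4² − ½·16.08 = 32.92.
Planner sets s_i = Σα_j = 6.4 for every i, so S^SO = 3·6.4 = 19.2.
W^SO = (Σα)·S^SO − ½·3·(Σα)² = (3/2)·6.4² = 61.44.
Deadweight loss = W^SO − W^NE = 28.52.

28.52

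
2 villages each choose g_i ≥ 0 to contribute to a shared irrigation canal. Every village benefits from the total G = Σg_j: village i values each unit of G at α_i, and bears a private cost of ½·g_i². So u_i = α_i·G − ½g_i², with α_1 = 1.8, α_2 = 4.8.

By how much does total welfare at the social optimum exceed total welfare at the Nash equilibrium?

13.14

Village i's FOC: ∂u_i/∂g_i = α_i − g_i = 0, so g_i* = α_i.
NE contributions = (1.8, 4.8); G = 6.6.
W^NE = (Σα)·G − ½Σα_i² = 6.6² − ½·26.28 = 30.42.
Planner sets g_i = Σα_j = 6.6 for every i, so G^SO = 2·6.6 = 13.2.
W^SO = (Σα)·G^SO − ½·2·(Σα)² = (2/2)·6.6² = 43.56.
Deadweight loss = W^SO − W^NE = 13.14.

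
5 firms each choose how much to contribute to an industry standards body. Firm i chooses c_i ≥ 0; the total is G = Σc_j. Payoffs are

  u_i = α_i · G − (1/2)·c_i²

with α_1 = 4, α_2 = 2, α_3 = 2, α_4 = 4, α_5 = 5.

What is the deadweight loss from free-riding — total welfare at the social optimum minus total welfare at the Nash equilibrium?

Firm i's FOC: ∂u_i/∂c_i = α_i − c_i = 0, so c_i* = α_i.
NE contributions = (4, 2, 2, 4, 5); G = 17.
W^NE = (Σα)·G − ½Σα_i² = 17² − ½·65 = 256.5.
Planner sets c_i = Σα_j = 17 for every i, so G^SO = 5·17 = 85.
W^SO = (Σα)·G^SO − ½·5·(Σα)² = (5/2)·17² = 722.5.
Deadweight loss = W^SO − W^NE = 466.

466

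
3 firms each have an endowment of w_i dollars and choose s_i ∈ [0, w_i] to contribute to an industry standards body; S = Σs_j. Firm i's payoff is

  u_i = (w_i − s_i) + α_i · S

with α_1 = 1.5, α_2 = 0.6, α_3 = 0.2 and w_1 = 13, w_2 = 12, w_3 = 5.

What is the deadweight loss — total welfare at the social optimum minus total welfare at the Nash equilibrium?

22.1

∂u_i/∂s_i = α_i − 1, so firm i contributes w_i if α_i > 1, else 0.
α_i > 1 for i ∈ {1}; NE contributions (13, 0, 0), S = 13.
W^NE = Σw_i − S^NE + (Σα_i)·S^NE = 30 + 1.3·13 = 46.9.
Planner: ∂(Σu_j)/∂s_i = Σα_j − 1 = 1.3 > 0, so everyone contributes w_i; S^SO = 30, W^SO = 30 + 1.3·30 = 69.
Deadweight loss = 22.1.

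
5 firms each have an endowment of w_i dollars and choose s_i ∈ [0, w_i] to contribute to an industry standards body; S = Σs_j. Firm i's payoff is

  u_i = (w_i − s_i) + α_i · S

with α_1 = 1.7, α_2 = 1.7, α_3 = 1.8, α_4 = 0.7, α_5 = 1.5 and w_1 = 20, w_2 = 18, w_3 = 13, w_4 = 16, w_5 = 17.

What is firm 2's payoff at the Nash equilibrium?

115.6

∂u_i/∂s_i = α_i − 1, so firm i contributes w_i if α_i > 1, else 0.
α_i > 1 for i ∈ {1, 2, 3, 5}; NE contributions (20, 18, 13, 0, 17), S = 68.
u_2 = (18 − 18) + 1.7·68 = 115.6.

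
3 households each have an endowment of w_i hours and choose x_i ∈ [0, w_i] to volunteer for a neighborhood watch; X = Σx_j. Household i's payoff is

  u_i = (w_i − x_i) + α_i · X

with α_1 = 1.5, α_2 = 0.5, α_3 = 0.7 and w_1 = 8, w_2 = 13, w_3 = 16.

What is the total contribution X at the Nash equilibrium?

8

∂u_i/∂x_i = α_i − 1, so household i contributes w_i if α_i > 1, else 0.
α_i > 1 for i ∈ {1}; NE contributions (8, 0, 0), X = 8.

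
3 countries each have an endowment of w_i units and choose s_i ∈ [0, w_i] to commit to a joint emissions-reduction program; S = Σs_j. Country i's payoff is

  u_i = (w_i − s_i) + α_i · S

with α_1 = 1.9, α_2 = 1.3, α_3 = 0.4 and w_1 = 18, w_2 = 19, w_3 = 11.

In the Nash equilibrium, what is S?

37

∂u_i/∂s_i = α_i − 1, so country i contributes w_i if α_i > 1, else 0.
α_i > 1 for i ∈ {1, 2}; NE contributions (18, 19, 0), S = 37.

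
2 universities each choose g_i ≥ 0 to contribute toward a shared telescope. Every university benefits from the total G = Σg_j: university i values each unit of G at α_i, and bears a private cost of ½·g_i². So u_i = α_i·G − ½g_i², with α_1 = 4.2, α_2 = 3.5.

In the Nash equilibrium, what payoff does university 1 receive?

23.52

University i's FOC: ∂u_i/∂g_i = α_i − g_i = 0, so g_i* = α_i.
NE contributions = (4.2, 3.5); G = 7.7.
u_1 = α_1·G − ½·(g_1)² = 4.2·7.7 − ½·4.2² = 23.52.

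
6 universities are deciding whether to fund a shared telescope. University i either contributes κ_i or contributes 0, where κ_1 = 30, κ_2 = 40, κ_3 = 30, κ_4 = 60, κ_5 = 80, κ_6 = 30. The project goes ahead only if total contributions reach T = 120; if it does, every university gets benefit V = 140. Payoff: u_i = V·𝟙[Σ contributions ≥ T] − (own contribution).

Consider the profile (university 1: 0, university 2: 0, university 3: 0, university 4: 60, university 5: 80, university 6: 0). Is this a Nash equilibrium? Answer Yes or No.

Total = 140 ≥ 120: provided.
University 1 (pledges 0, payoff 140): pledging 30 → total 170, payoff 110. No gain.
University 2 (pledges 0, payoff 140): pledging 40 → total 180, payoff 100. No gain.
University 3 (pledges 0, payoff 140): pledging 30 → total 170, payoff 110. No gain.
University 4 (pledges 60, payoff 80): dropping to 0 → total 80, payoff 0. No gain.
University 5 (pledges 80, payoff 60): dropping to 0 → total 60, payoff 0. No gain.
University 6 (pledges 0, payoff 140): pledging 30 → total 170, payoff 110. No gain.

Yes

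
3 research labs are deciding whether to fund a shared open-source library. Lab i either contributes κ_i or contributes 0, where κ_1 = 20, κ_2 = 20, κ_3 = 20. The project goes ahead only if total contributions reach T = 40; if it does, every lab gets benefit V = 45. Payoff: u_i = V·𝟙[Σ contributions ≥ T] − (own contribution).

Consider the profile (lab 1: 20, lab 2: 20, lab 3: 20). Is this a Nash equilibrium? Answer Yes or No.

No

Total = 60 ≥ 40: provided.
Lab 1 (pledges 20, payoff 25): dropping to 0 → total 40, payoff 45. Profitable deviation.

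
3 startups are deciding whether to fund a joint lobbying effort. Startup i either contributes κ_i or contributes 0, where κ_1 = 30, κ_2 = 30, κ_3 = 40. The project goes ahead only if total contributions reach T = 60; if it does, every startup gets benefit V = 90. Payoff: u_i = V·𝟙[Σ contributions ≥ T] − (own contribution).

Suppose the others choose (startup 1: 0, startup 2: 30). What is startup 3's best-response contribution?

Others' total = 30. Contributing 40 brings total to 70 ≥ 60: gain V − κ_3 = 50.
Best response: 40.

40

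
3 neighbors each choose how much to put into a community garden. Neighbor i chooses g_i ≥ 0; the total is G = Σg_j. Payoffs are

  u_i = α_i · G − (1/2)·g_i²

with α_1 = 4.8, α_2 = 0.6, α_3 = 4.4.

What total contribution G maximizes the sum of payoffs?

29.4

Planner FOC: ∂(Σu_j)/∂g_i = (Σα_j) − g_i = 0, so g_i^SO = Σα_j = 9.8 for every i; G^SO = 29.4.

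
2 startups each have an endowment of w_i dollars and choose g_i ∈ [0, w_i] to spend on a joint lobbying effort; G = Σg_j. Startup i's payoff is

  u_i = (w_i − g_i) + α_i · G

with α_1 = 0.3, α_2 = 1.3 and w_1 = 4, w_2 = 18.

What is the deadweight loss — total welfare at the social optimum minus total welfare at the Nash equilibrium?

∂u_i/∂g_i = α_i − 1, so startup i contributes w_i if α_i > 1, else 0.
α_i > 1 for i ∈ {2}; NE contributions (0, 18), G = 18.
W^NE = Σw_i − G^NE + (Σα_i)·G^NE = 22 + 0.6·18 = 32.8.
Planner: ∂(Σu_j)/∂g_i = Σα_j − 1 = 0.6 > 0, so everyone contributes w_i; G^SO = 22, W^SO = 22 + 0.6·22 = 35.2.
Deadweight loss = 2.4.

2.4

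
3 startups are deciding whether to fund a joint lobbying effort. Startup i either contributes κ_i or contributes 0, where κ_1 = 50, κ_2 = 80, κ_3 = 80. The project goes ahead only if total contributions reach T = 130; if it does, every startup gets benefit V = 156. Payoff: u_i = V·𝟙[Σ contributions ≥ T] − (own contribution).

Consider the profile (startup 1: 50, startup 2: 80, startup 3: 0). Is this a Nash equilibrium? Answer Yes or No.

Yes

Total = 130 ≥ 130: provided.
Startup 1 (pledges 50, payoff 106): dropping to 0 → total 80, payoff 0. No gain.
Startup 2 (pledges 80, payoff 76): dropping to 0 → total 50, payoff 0. No gain.
Startup 3 (pledges 0, payoff 156): pledging 80 → total 210, payoff 76. No gain.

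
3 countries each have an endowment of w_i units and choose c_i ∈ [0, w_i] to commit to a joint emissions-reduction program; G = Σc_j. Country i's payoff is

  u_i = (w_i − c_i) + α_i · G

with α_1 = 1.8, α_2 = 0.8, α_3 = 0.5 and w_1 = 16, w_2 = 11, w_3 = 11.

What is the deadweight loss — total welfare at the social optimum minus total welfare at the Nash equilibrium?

46.2

∂u_i/∂c_i = α_i − 1, so country i contributes w_i if α_i > 1, else 0.
α_i > 1 for i ∈ {1}; NE contributions (16, 0, 0), G = 16.
W^NE = Σw_i − G^NE + (Σα_i)·G^NE = 38 + 2.1·16 = 71.6.
Planner: ∂(Σu_j)/∂c_i = Σα_j − 1 = 2.1 > 0, so everyone contributes w_i; G^SO = 38, W^SO = 38 + 2.1·38 = 117.8.
Deadweight loss = 46.2.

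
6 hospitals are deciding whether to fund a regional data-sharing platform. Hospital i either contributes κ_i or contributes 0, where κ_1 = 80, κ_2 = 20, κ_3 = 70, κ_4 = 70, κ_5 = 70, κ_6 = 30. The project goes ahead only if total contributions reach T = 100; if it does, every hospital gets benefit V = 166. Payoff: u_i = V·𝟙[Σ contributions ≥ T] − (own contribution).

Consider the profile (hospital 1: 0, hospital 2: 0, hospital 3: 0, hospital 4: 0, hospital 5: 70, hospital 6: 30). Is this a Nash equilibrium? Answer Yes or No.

Total = 100 ≥ 100: provided.
Hospital 1 (pledges 0, payoff 166): pledging 80 → total 180, payoff 86. No gain.
Hospital 2 (pledges 0, payoff 166): pledging 20 → total 120, payoff 146. No gain.
Hospital 3 (pledges 0, payoff 166): pledging 70 → total 170, payoff 96. No gain.
Hospital 4 (pledges 0, payoff 166): pledging 70 → total 170, payoff 96. No gain.
Hospital 5 (pledges 70, payoff 96): dropping to 0 → total 30, payoff 0. No gain.
Hospital 6 (pledges 30, payoff 136): dropping to 0 → total 70, payoff 0. No gain.

Yes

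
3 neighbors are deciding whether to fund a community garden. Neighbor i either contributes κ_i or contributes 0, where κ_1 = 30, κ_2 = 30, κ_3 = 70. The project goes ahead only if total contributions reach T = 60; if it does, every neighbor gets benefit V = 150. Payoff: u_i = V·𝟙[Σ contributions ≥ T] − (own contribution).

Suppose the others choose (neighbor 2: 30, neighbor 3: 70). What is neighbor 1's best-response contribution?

0

Others' total = 100 ≥ 60; contributing adds cost 30 for no extra benefit.
Best response: 0.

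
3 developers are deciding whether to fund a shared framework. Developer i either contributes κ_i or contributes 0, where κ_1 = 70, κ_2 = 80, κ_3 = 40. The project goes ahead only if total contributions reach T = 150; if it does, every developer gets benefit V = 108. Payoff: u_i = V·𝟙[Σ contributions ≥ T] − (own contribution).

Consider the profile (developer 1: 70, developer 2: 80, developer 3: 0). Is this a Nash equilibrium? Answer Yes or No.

Total = 150 ≥ 150: provided.
Developer 1 (pledges 70, payoff 38): dropping to 0 → total 80, payoff 0. No gain.
Developer 2 (pledges 80, payoff 28): dropping to 0 → total 70, payoff 0. No gain.
Developer 3 (pledges 0, payoff 108): pledging 40 → total 190, payoff 68. No gain.

Yes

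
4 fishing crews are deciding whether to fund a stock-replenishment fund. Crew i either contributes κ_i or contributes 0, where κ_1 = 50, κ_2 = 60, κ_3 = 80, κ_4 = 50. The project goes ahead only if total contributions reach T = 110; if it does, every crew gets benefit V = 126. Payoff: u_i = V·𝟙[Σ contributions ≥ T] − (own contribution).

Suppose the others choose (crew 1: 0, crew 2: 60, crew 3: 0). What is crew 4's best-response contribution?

50

Others' total = 60. Contributing 50 brings total to 110 ≥ 110: gain V − κ_4 = 76.
Best response: 50.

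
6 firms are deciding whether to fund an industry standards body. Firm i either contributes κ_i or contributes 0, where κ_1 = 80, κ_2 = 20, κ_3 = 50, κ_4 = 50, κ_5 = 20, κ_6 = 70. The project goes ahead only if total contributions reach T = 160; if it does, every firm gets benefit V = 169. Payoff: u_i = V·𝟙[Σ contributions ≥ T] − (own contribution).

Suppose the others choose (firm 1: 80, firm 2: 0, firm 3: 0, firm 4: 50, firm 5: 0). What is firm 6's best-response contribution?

70

Others' total = 130. Contributing 70 brings total to 200 ≥ 160: gain V − κ_6 = 99.
Best response: 70.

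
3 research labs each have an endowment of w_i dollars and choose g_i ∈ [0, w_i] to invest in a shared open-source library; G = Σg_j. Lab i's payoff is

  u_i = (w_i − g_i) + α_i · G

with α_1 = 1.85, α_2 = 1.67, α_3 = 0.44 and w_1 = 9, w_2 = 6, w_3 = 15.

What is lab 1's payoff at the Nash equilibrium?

27.75

∂u_i/∂g_i = α_i − 1, so lab i contributes w_i if α_i > 1, else 0.
α_i > 1 for i ∈ {1, 2}; NE contributions (9, 6, 0), G = 15.
u_1 = (9 − 9) + 1.85·15 = 27.75.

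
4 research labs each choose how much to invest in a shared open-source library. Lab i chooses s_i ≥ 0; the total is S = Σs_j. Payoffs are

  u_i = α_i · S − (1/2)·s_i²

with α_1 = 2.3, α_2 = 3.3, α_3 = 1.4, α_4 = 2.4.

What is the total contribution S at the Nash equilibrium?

Lab i's FOC: ∂u_i/∂s_i = α_i − s_i = 0, so s_i* = α_i.
NE contributions = (2.3, 3.3, 1.4, 2.4); S = 9.4.

9.4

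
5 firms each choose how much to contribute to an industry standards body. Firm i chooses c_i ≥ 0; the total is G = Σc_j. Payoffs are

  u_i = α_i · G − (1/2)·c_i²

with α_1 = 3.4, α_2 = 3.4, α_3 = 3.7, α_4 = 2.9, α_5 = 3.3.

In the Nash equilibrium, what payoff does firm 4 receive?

44.225

Firm i's FOC: ∂u_i/∂c_i = α_i − c_i = 0, so c_i* = α_i.
NE contributions = (3.4, 3.4, 3.7, 2.9, 3.3); G = 16.7.
u_4 = α_4·G − ½·(c_4)² = 2.9·16.7 − ½·2.9² = 44.225.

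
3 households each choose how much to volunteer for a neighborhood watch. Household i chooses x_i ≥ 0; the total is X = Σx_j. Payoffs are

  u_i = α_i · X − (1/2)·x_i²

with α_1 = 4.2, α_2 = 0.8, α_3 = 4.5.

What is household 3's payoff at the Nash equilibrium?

Household i's FOC: ∂u_i/∂x_i = α_i − x_i = 0, so x_i* = α_i.
NE contributions = (4.2, 0.8, 4.5); X = 9.5.
u_3 = α_3·X − ½·(x_3)² = 4.5·9.5 − ½·4.5² = 32.625.

32.625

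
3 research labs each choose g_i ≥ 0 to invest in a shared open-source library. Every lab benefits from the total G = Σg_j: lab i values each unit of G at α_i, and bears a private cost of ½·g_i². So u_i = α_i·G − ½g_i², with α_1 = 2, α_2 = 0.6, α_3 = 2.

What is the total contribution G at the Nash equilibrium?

Lab i's FOC: ∂u_i/∂g_i = α_i − g_i = 0, so g_i* = α_i.
NE contributions = (2, 0.6, 2); G = 4.6.

4.6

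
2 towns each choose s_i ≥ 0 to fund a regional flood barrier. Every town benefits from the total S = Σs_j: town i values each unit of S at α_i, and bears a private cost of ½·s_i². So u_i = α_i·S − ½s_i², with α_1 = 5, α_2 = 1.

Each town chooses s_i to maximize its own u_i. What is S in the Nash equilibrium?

6

Town i's FOC: ∂u_i/∂s_i = α_i − s_i = 0, so s_i* = α_i.
NE contributions = (5, 1); S = 6.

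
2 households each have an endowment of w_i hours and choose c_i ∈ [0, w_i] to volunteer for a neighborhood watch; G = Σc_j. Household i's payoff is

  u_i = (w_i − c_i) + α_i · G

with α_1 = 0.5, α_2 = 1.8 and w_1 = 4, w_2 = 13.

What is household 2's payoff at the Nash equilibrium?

∂u_i/∂c_i = α_i − 1, so household i contributes w_i if α_i > 1, else 0.
α_i > 1 for i ∈ {2}; NE contributions (0, 13), G = 13.
u_2 = (13 − 13) + 1.8·13 = 23.4.

23.4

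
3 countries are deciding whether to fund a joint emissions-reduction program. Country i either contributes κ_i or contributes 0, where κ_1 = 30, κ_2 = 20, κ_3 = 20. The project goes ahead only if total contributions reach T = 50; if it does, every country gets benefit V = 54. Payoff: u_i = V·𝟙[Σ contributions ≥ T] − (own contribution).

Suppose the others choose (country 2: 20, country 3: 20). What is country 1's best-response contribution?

Others' total = 40. Contributing 30 brings total to 70 ≥ 50: gain V − κ_1 = 24.
Best response: 30.

30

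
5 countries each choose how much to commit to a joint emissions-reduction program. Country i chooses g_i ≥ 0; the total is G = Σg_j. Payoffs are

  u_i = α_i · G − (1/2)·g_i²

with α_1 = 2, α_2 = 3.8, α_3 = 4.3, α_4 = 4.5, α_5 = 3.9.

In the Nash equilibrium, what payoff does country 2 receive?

63.08

Country i's FOC: ∂u_i/∂g_i = α_i − g_i = 0, so g_i* = α_i.
NE contributions = (2, 3.8, 4.3, 4.5, 3.9); G = 18.5.
u_2 = α_2·G − ½·(g_2)² = 3.8·18.5 − ½·3.8² = 63.08.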